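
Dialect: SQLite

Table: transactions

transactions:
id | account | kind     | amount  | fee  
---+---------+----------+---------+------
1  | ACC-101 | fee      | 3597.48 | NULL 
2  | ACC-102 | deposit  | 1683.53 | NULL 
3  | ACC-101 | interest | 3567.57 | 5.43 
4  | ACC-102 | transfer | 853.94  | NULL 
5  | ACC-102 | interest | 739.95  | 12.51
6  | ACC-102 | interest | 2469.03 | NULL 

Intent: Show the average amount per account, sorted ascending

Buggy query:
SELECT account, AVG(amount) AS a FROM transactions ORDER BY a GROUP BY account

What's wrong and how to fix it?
Bug: GROUP BY must precede ORDER BY

Fix: Move ORDER BY to the end, after GROUP BY

Corrected query:
SELECT account, AVG(amount) AS a FROM transactions GROUP BY account ORDER BY a

Result:
account | a        
--------+----------
ACC-102 | 1436.6125
ACC-101 | 3582.525 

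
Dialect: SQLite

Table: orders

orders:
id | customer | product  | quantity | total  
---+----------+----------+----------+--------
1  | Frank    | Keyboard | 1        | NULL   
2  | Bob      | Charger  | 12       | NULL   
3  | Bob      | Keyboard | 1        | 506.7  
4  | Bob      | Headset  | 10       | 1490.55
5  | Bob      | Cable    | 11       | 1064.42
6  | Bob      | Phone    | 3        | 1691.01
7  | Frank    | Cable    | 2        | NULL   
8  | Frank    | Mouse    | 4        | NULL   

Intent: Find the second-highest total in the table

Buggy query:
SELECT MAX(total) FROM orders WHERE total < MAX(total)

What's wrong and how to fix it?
Bug: The inner MAX is an aggregate inside WHERE, which is not allowed

Fix: Put the inner MAX in a scalar subquery

Corrected query:
SELECT MAX(total) FROM orders WHERE total < (SELECT MAX(total) FROM orders)

Result:
MAX(total)
----------
1490.55   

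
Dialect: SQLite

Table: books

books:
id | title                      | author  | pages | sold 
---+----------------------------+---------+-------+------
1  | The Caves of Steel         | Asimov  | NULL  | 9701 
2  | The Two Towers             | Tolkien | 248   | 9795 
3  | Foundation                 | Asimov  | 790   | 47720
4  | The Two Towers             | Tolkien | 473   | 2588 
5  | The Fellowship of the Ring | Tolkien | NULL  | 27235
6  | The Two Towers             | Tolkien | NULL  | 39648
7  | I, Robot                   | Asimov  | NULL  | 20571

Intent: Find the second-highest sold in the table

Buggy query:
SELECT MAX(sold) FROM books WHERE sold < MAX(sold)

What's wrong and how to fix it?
Bug: The inner MAX is an aggregate inside WHERE, which is not allowed

Fix: Compute the overall MAX in a subquery, then take MAX of rows below it

Corrected query:
SELECT MAX(sold) FROM books WHERE sold < (SELECT MAX(sold) FROM books)

Result:
MAX(sold)
---------
39648    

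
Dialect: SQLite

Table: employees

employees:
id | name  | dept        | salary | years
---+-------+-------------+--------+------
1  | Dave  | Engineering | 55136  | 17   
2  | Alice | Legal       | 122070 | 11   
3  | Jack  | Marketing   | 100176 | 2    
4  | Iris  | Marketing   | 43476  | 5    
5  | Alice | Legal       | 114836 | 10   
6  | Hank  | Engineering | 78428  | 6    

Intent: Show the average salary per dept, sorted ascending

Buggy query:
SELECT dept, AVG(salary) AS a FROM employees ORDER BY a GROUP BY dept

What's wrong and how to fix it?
Bug: ORDER BY appears before GROUP BY; SQL clause order requires GROUP BY first

Fix: Move ORDER BY to the end, after GROUP BY

Corrected query:
SELECT dept, AVG(salary) AS a FROM employees GROUP BY dept ORDER BY a

Result:
dept        | a     
------------+-------
Engineering | 66782 
Marketing   | 71826 
Legal       | 118453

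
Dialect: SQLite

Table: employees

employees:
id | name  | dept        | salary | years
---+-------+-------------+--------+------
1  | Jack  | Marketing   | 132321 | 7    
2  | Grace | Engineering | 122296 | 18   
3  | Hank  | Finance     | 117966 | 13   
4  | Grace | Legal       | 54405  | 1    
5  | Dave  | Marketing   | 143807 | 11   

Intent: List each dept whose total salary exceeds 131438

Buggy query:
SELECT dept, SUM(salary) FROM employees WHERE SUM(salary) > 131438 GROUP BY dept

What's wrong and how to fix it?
Bug: Aggregate functions cannot appear in a WHERE clause

Fix: Use HAVING (which filters groups after aggregation) instead of WHERE

Corrected query:
SELECT dept, SUM(salary) FROM employees GROUP BY dept HAVING SUM(salary) > 131438

Result:
dept      | SUM(salary)
----------+------------
Marketing | 276128     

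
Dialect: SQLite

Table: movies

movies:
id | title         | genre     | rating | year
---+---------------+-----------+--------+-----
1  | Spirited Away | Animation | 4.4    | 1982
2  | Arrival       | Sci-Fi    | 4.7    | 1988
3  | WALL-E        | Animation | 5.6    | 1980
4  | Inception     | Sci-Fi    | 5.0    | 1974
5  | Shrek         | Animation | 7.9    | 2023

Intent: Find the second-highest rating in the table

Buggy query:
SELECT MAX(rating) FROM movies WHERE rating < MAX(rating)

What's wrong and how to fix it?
Bug: MAX(rating) on the right of the comparison is an aggregate-in-WHERE error

Fix: Put the inner MAX in a scalar subquery

Corrected query:
SELECT MAX(rating) FROM movies WHERE rating < (SELECT MAX(rating) FROM movies)

Result:
MAX(rating)
-----------
5.6        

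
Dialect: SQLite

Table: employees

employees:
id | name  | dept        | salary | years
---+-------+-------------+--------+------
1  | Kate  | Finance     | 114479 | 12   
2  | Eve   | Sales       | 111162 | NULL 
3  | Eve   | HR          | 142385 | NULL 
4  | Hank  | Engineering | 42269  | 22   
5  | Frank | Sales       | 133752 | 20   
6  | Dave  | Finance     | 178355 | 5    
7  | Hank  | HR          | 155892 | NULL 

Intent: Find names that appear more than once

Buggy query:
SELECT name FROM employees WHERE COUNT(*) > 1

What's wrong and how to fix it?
Bug: WHERE can't reference COUNT(*); aggregates are computed after WHERE

Fix: Group first, then use HAVING for the count condition

Corrected query:
SELECT name FROM employees GROUP BY name HAVING COUNT(*) > 1

Result:
name
----
Eve 
Hank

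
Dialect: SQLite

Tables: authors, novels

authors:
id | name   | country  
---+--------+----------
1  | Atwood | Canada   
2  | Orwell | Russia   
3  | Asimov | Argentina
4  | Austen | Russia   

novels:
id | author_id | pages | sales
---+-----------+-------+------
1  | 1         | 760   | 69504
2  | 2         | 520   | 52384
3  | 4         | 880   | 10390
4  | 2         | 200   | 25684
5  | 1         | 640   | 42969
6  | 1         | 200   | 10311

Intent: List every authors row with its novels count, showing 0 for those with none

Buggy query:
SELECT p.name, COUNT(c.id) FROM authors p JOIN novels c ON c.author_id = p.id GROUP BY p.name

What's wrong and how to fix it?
Bug: INNER JOIN drops authors rows that have no matching novels rows

Fix: Use LEFT JOIN so parents without children still appear (COUNT(c.id) gives 0)

Corrected query:
SELECT p.name, COUNT(c.id) FROM authors p LEFT JOIN novels c ON c.author_id = p.id GROUP BY p.name

Result:
name   | COUNT(c.id)
-------+------------
Asimov | 0          
Atwood | 3          
Austen | 1          
Orwell | 2          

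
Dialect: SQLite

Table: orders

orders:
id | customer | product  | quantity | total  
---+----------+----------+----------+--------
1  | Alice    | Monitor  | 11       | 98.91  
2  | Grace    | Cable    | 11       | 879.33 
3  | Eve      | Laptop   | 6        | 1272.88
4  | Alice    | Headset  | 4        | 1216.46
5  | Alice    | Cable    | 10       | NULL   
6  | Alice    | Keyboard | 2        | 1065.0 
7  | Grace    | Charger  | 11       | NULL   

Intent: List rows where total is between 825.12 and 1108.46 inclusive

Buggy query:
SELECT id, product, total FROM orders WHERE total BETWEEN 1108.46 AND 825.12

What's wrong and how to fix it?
Bug: BETWEEN expects the lower bound first; with 1108.46 AND 825.12 the range is empty

Fix: Write BETWEEN 825.12 AND 1108.46

Corrected query:
SELECT id, product, total FROM orders WHERE total BETWEEN 825.12 AND 1108.46

Result:
id | product  | total 
---+----------+-------
2  | Cable    | 879.33
6  | Keyboard | 1065  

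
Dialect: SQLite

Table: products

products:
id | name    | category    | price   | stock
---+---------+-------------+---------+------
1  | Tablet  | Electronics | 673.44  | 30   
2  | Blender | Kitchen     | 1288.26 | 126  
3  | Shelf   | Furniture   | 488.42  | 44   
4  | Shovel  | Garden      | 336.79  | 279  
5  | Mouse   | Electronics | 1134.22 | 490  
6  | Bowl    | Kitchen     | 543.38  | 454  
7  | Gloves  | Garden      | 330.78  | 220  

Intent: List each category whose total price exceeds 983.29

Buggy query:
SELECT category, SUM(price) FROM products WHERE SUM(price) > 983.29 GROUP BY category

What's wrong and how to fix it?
Bug: Aggregate functions cannot appear in a WHERE clause

Fix: Use HAVING (which filters groups after aggregation) instead of WHERE

Corrected query:
SELECT category, SUM(price) FROM products GROUP BY category HAVING SUM(price) > 983.29

Result:
category    | SUM(price)
------------+-----------
Electronics | 1807.66   
Kitchen     | 1831.64   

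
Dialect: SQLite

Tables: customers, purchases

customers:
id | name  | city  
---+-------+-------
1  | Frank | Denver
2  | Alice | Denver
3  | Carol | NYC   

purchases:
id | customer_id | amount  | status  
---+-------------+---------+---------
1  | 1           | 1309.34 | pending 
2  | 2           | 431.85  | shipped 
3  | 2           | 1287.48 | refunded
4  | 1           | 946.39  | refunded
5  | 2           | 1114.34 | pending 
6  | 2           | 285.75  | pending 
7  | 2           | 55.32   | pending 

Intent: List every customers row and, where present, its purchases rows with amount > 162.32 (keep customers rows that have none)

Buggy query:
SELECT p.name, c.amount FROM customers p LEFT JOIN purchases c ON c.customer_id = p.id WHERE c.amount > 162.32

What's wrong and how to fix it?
Bug: A WHERE condition on the right-hand table after LEFT JOIN drops unmatched parents

Fix: Move the right-table condition into the ON clause so unmatched parents are kept

Corrected query:
SELECT p.name, c.amount FROM customers p LEFT JOIN purchases c ON c.customer_id = p.id AND c.amount > 162.32

Result:
name  | amount 
------+--------
Frank | 946.39 
Frank | 1309.34
Alice | 285.75 
Alice | 431.85 
Alice | 1114.34
Alice | 1287.48
Carol | NULL   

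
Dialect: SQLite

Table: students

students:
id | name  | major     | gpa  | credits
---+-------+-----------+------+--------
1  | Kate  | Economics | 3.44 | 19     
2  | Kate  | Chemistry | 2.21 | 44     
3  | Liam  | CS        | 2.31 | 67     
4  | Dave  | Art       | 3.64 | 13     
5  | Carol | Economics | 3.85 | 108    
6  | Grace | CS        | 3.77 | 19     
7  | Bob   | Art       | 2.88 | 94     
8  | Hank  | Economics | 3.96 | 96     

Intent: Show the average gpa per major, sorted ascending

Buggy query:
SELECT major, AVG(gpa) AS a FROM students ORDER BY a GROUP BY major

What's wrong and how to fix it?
Bug: GROUP BY must precede ORDER BY

Fix: Reorder: SELECT … FROM … GROUP BY … ORDER BY …

Corrected query:
SELECT major, AVG(gpa) AS a FROM students GROUP BY major ORDER BY a

Result:
major     | a   
----------+-----
Chemistry | 2.21
CS        | 3.04
Art       | 3.26
Economics | 3.75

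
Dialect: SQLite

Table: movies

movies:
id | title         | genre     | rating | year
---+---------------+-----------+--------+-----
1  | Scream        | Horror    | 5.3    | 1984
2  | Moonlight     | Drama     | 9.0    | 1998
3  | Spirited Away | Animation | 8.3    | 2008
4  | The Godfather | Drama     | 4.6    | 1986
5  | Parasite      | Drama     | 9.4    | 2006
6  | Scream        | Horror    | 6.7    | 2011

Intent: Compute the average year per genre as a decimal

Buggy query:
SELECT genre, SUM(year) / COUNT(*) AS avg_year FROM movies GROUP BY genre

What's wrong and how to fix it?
Bug: SUM(year) and COUNT(*) are both integers; the division truncates the fractional part

Fix: Cast one side to REAL so the division keeps the fractional part

Corrected query:
SELECT genre, SUM(year) * 1.0 / COUNT(*) AS avg_year FROM movies GROUP BY genre

Result:
genre     | avg_year   
----------+------------
Animation | 2008       
Drama     | 1996.666667
Horror    | 1997.5     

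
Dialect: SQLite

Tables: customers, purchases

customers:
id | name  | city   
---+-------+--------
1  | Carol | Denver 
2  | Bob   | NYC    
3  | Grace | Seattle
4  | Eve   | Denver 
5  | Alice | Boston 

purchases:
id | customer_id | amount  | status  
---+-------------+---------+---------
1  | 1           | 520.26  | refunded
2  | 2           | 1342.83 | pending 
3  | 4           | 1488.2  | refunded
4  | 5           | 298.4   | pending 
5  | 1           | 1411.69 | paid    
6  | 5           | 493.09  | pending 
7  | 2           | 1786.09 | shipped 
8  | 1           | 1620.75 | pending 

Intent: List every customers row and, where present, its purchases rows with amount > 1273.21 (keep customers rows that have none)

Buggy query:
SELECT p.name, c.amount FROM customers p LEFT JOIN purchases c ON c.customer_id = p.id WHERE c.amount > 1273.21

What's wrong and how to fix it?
Bug: Filtering c.amount in WHERE discards the NULL rows produced by LEFT JOIN, turning it into an inner join

Fix: Put 'c.amount > 1273.21' in the JOIN's ON clause instead of WHERE

Corrected query:
SELECT p.name, c.amount FROM customers p LEFT JOIN purchases c ON c.customer_id = p.id AND c.amount > 1273.21

Result:
name  | amount 
------+--------
Carol | 1411.69
Carol | 1620.75
Bob   | 1342.83
Bob   | 1786.09
Grace | NULL   
Eve   | 1488.2 
Alice | NULL   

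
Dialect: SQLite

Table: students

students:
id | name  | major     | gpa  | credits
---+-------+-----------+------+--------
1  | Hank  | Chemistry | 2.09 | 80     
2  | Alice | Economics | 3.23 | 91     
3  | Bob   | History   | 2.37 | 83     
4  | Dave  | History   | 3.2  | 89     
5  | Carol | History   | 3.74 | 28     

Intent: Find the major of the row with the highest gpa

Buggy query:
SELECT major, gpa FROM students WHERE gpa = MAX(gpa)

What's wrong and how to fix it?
Bug: MAX(gpa) is an aggregate and cannot be used directly in WHERE

Fix: Wrap MAX in a scalar subquery so WHERE compares against a single value

Corrected query:
SELECT major, gpa FROM students WHERE gpa = (SELECT MAX(gpa) FROM students)

Result:
major   | gpa 
--------+-----
History | 3.74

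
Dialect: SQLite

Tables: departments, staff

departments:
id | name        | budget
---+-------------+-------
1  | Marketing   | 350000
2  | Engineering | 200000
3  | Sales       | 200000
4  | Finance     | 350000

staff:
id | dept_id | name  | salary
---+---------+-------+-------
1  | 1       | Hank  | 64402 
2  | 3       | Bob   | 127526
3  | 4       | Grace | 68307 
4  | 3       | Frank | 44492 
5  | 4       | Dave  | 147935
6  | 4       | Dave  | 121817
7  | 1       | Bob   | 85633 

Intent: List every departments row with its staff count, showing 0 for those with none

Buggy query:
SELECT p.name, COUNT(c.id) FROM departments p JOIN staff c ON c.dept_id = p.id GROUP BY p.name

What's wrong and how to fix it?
Bug: INNER JOIN drops departments rows that have no matching staff rows

Fix: Use LEFT JOIN so parents without children still appear (COUNT(c.id) gives 0)

Corrected query:
SELECT p.name, COUNT(c.id) FROM departments p LEFT JOIN staff c ON c.dept_id = p.id GROUP BY p.name

Result:
name        | COUNT(c.id)
------------+------------
Engineering | 0          
Finance     | 3          
Marketing   | 2          
Sales       | 2          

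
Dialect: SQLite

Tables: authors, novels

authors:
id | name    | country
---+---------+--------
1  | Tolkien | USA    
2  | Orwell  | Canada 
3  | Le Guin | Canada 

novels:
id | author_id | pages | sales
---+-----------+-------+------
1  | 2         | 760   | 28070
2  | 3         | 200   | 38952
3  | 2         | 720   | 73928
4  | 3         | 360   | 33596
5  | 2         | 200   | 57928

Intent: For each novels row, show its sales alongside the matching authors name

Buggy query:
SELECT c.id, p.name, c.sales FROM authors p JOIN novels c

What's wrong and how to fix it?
Bug: Missing join condition: each novels row is matched to all authors rows instead of just its own

Fix: Specify the join condition linking the foreign key to the parent id

Corrected query:
SELECT c.id, p.name, c.sales FROM authors p JOIN novels c ON c.author_id = p.id

Result:
id | name    | sales
---+---------+------
1  | Orwell  | 28070
2  | Le Guin | 38952
3  | Orwell  | 73928
4  | Le Guin | 33596
5  | Orwell  | 57928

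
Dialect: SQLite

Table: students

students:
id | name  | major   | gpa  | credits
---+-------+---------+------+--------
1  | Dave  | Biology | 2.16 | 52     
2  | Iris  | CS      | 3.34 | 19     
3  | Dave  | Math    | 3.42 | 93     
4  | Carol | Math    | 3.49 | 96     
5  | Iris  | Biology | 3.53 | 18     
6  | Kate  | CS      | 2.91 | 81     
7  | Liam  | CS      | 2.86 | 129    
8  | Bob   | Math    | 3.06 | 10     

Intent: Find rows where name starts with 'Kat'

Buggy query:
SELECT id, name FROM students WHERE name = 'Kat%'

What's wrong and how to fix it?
Bug: '=' compares the literal string including the % character; pattern matching needs LIKE

Fix: Replace '=' with LIKE so 'Kat%' is treated as a pattern

Corrected query:
SELECT id, name FROM students WHERE name LIKE 'Kat%'

Result:
id | name
---+-----
6  | Kate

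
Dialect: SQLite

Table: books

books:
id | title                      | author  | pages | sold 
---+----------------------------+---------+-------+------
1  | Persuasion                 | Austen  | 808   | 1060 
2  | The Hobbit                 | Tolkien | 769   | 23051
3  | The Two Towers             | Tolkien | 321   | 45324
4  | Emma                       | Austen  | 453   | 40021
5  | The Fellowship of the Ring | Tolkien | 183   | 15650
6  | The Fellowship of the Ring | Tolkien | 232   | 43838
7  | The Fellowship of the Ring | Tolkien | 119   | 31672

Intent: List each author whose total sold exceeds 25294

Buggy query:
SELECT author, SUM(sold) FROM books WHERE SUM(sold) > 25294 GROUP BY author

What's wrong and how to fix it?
Bug: SUM(sold) is an aggregate, but WHERE filters rows before aggregation

Fix: Use HAVING (which filters groups after aggregation) instead of WHERE

Corrected query:
SELECT author, SUM(sold) FROM books GROUP BY author HAVING SUM(sold) > 25294

Result:
author  | SUM(sold)
--------+----------
Austen  | 41081    
Tolkien | 159535   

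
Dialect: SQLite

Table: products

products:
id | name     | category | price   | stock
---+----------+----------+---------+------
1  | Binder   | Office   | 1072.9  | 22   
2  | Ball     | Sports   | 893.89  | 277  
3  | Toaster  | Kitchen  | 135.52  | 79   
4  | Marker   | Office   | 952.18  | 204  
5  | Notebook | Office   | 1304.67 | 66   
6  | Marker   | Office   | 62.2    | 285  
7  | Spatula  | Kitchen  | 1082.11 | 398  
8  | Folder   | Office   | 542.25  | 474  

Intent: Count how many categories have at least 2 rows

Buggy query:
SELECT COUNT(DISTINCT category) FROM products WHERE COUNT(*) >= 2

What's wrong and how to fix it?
Bug: WHERE filters individual rows, not groups, so a group-level COUNT is invalid there

Fix: Use a subquery that GROUPs and filters with HAVING, then count its rows

Corrected query:
SELECT COUNT(*) FROM (SELECT category FROM products GROUP BY category HAVING COUNT(*) >= 2)

Result:
COUNT(*)
--------
2       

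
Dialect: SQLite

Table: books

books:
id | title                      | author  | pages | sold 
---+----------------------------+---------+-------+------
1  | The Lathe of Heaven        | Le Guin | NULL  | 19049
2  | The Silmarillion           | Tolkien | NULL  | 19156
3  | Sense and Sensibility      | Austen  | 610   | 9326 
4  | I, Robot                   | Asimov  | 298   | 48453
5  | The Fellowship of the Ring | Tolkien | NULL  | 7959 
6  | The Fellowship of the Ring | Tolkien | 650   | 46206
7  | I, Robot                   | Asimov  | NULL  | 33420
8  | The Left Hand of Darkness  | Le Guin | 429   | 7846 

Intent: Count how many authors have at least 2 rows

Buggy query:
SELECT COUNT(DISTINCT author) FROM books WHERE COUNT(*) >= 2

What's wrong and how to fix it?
Bug: COUNT(*) cannot appear in WHERE; the per-group count doesn't exist yet

Fix: Use a subquery that GROUPs and filters with HAVING, then count its rows

Corrected query:
SELECT COUNT(*) FROM (SELECT author FROM books GROUP BY author HAVING COUNT(*) >= 2)

Result:
COUNT(*)
--------
3       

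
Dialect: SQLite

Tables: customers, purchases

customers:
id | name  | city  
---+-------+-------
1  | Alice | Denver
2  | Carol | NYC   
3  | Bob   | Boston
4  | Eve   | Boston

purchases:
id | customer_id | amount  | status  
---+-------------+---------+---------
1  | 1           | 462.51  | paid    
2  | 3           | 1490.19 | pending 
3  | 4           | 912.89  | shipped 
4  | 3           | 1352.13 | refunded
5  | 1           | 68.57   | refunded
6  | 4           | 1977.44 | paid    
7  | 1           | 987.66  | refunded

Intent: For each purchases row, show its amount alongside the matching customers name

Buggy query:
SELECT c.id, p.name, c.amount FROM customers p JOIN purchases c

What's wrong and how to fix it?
Bug: Missing join condition: each purchases row is matched to all customers rows instead of just its own

Fix: Specify the join condition linking the foreign key to the parent id

Corrected query:
SELECT c.id, p.name, c.amount FROM customers p JOIN purchases c ON c.customer_id = p.id

Result:
id | name  | amount 
---+-------+--------
1  | Alice | 462.51 
2  | Bob   | 1490.19
3  | Eve   | 912.89 
4  | Bob   | 1352.13
5  | Alice | 68.57  
6  | Eve   | 1977.44
7  | Alice | 987.66 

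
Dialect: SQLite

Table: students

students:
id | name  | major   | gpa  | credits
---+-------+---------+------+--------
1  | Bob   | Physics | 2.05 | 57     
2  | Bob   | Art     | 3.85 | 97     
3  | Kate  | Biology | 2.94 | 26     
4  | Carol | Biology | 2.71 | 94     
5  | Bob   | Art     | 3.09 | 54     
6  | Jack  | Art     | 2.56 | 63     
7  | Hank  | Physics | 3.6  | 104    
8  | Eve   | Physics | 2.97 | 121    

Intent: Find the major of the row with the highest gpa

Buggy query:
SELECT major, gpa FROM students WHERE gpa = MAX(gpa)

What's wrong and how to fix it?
Bug: MAX(gpa) is an aggregate and cannot be used directly in WHERE

Fix: Wrap MAX in a scalar subquery so WHERE compares against a single value

Corrected query:
SELECT major, gpa FROM students WHERE gpa = (SELECT MAX(gpa) FROM students)

Result:
major | gpa 
------+-----
Art   | 3.85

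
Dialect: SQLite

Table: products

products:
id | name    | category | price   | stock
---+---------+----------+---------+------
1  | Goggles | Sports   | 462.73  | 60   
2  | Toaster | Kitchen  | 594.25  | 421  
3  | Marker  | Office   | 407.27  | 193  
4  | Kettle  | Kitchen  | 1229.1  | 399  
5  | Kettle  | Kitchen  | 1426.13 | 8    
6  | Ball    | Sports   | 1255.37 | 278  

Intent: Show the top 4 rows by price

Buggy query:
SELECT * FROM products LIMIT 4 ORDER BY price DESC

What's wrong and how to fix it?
Bug: LIMIT must come after ORDER BY

Fix: Sort with ORDER BY, then apply LIMIT

Corrected query:
SELECT * FROM products ORDER BY price DESC LIMIT 4

Result:
id | name    | category | price   | stock
---+---------+----------+---------+------
5  | Kettle  | Kitchen  | 1426.13 | 8    
6  | Ball    | Sports   | 1255.37 | 278  
4  | Kettle  | Kitchen  | 1229.1  | 399  
2  | Toaster | Kitchen  | 594.25  | 421  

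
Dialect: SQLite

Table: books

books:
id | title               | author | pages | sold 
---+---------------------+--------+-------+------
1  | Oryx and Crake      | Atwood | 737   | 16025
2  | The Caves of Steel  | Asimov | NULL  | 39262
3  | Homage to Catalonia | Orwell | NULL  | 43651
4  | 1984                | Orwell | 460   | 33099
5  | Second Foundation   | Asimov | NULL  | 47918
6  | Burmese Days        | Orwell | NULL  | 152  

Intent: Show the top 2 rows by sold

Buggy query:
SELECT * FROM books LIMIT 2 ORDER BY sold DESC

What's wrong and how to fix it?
Bug: LIMIT must come after ORDER BY

Fix: Swap the clauses: ORDER BY first, then LIMIT

Corrected query:
SELECT * FROM books ORDER BY sold DESC LIMIT 2

Result:
id | title               | author | pages | sold 
---+---------------------+--------+-------+------
5  | Second Foundation   | Asimov | NULL  | 47918
3  | Homage to Catalonia | Orwell | NULL  | 43651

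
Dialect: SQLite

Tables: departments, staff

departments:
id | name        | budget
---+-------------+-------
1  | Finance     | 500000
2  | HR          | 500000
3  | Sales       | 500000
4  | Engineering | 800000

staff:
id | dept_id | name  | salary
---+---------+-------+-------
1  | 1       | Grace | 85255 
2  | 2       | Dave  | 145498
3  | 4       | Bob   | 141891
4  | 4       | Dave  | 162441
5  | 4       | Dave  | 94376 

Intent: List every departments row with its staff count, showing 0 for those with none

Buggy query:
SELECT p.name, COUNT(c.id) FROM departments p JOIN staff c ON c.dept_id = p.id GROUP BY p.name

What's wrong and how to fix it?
Bug: INNER JOIN drops departments rows that have no matching staff rows

Fix: Use LEFT JOIN so parents without children still appear (COUNT(c.id) gives 0)

Corrected query:
SELECT p.name, COUNT(c.id) FROM departments p LEFT JOIN staff c ON c.dept_id = p.id GROUP BY p.name

Result:
name        | COUNT(c.id)
------------+------------
Engineering | 3          
Finance     | 1          
HR          | 1          
Sales       | 0          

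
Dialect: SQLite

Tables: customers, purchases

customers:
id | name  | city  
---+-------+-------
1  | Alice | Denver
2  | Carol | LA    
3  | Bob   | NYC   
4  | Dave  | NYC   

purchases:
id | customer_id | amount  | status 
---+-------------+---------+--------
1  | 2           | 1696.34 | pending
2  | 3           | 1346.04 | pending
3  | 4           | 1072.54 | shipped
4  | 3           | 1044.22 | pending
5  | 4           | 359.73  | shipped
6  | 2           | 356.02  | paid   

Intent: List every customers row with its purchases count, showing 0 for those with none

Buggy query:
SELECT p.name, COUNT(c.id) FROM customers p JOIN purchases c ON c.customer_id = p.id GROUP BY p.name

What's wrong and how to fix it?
Bug: An inner join excludes parents with zero children

Fix: Use LEFT JOIN so parents without children still appear (COUNT(c.id) gives 0)

Corrected query:
SELECT p.name, COUNT(c.id) FROM customers p LEFT JOIN purchases c ON c.customer_id = p.id GROUP BY p.name

Result:
name  | COUNT(c.id)
------+------------
Alice | 0          
Bob   | 2          
Carol | 2          
Dave  | 2          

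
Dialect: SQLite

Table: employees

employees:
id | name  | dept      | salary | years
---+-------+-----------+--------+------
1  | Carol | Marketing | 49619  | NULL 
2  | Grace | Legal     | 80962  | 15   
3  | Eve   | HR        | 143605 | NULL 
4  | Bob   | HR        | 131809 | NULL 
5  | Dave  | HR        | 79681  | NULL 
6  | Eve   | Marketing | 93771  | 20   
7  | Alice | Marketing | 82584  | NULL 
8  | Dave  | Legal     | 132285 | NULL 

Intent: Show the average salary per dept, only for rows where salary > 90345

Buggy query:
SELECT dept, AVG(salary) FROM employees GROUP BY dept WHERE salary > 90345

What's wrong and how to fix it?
Bug: Row-level WHERE must come before GROUP BY in the clause order

Fix: Place WHERE between FROM and GROUP BY

Corrected query:
SELECT dept, AVG(salary) FROM employees WHERE salary > 90345 GROUP BY dept

Result:
dept      | AVG(salary)
----------+------------
HR        | 137707     
Legal     | 132285     
Marketing | 93771      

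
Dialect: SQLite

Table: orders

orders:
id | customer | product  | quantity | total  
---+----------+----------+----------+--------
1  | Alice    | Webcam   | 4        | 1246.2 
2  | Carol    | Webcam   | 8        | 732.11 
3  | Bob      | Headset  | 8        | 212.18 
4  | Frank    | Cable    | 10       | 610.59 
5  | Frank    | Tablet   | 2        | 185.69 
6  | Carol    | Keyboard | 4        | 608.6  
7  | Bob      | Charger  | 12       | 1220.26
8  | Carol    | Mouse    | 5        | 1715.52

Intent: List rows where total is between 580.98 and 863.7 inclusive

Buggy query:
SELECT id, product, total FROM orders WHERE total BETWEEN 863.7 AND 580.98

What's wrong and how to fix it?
Bug: BETWEEN expects the lower bound first; with 863.7 AND 580.98 the range is empty

Fix: Swap the bounds so the smaller value comes first

Corrected query:
SELECT id, product, total FROM orders WHERE total BETWEEN 580.98 AND 863.7

Result:
id | product  | total 
---+----------+-------
2  | Webcam   | 732.11
4  | Cable    | 610.59
6  | Keyboard | 608.6 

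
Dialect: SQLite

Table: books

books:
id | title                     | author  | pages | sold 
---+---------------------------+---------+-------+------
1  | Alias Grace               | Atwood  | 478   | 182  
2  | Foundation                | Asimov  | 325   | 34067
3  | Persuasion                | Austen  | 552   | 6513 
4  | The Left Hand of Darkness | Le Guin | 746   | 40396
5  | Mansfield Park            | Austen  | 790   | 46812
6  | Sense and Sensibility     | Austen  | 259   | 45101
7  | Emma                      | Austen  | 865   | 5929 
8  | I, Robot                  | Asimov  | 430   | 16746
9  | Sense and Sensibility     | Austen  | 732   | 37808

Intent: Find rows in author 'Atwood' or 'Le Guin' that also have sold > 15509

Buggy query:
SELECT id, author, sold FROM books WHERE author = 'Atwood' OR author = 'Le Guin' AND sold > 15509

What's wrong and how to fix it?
Bug: AND binds tighter than OR, so this parses as author = 'Atwood' OR (author = 'Le Guin' AND sold > 15509)

Fix: Add parentheses around the OR so the AND applies to both alternatives

Corrected query:
SELECT id, author, sold FROM books WHERE (author = 'Atwood' OR author = 'Le Guin') AND sold > 15509

Result:
id | author  | sold 
---+---------+------
4  | Le Guin | 40396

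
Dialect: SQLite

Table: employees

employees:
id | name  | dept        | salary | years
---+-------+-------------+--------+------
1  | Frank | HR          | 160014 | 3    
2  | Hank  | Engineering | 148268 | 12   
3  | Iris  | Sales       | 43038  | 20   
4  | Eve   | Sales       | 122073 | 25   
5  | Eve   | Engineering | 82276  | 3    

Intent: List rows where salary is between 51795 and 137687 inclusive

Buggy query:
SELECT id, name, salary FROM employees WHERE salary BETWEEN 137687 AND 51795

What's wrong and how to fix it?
Bug: The bounds are reversed; BETWEEN a AND b requires a <= b to match anything

Fix: Swap the bounds so the smaller value comes first

Corrected query:
SELECT id, name, salary FROM employees WHERE salary BETWEEN 51795 AND 137687

Result:
id | name | salary
---+------+-------
4  | Eve  | 122073
5  | Eve  | 82276 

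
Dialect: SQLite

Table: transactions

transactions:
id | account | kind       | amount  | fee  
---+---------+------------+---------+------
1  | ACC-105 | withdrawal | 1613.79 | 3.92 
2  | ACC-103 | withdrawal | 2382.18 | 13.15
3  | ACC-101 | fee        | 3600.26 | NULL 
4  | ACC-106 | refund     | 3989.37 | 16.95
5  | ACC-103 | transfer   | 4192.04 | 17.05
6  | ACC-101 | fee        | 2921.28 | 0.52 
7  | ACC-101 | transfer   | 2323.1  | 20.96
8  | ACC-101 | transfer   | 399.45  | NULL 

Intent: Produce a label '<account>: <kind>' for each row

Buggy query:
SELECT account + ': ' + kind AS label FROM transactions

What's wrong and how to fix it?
Bug: SQLite uses || for string concatenation; + coerces text to numbers (yielding 0)

Fix: Replace + with || to concatenate text

Corrected query:
SELECT account || ': ' || kind AS label FROM transactions

Result:
label              
-------------------
ACC-105: withdrawal
ACC-103: withdrawal
ACC-101: fee       
ACC-106: refund    
ACC-103: transfer  
ACC-101: fee       
ACC-101: transfer  
ACC-101: transfer  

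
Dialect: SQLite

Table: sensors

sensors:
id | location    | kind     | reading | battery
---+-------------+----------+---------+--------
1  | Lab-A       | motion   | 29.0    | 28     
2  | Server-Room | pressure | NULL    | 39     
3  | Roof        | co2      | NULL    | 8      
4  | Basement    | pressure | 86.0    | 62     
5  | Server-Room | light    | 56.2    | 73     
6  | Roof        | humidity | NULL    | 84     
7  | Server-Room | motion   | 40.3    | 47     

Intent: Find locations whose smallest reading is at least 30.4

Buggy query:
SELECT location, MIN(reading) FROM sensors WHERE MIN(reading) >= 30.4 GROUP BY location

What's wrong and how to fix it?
Bug: Aggregates like MIN are computed per group after WHERE runs

Fix: Use HAVING for the per-group MIN condition

Corrected query:
SELECT location, MIN(reading) FROM sensors GROUP BY location HAVING MIN(reading) >= 30.4

Result:
location    | MIN(reading)
------------+-------------
Basement    | 86          
Server-Room | 40.3        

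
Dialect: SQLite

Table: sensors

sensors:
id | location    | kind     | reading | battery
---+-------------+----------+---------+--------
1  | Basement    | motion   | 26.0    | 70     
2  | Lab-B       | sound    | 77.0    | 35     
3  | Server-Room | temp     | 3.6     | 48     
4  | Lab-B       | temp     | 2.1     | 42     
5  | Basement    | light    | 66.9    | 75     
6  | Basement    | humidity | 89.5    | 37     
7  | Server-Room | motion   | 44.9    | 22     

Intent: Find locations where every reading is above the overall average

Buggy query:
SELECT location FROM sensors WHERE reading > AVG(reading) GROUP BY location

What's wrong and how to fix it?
Bug: WHERE evaluates per row before aggregation, so AVG() is unavailable

Fix: Compute the overall average in a scalar subquery and compare each group's MIN against it in HAVING

Corrected query:
SELECT location FROM sensors GROUP BY location HAVING MIN(reading) > (SELECT AVG(reading) FROM sensors)

Result:
(no rows)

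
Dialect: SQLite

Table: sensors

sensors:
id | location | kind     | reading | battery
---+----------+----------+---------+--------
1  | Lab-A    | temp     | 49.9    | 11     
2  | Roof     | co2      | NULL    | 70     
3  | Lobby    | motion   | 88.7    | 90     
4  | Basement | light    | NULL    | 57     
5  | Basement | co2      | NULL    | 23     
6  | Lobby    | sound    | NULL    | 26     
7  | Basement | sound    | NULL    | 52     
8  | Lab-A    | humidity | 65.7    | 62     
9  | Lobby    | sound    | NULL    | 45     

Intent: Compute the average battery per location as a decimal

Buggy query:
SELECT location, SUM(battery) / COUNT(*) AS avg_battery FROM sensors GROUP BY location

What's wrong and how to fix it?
Bug: SUM(battery) and COUNT(*) are both integers; the division truncates the fractional part

Fix: Cast one side to REAL so the division keeps the fractional part

Corrected query:
SELECT location, SUM(battery) * 1.0 / COUNT(*) AS avg_battery FROM sensors GROUP BY location

Result:
location | avg_battery
---------+------------
Basement | 44         
Lab-A    | 36.5       
Lobby    | 53.666667  
Roof     | 70         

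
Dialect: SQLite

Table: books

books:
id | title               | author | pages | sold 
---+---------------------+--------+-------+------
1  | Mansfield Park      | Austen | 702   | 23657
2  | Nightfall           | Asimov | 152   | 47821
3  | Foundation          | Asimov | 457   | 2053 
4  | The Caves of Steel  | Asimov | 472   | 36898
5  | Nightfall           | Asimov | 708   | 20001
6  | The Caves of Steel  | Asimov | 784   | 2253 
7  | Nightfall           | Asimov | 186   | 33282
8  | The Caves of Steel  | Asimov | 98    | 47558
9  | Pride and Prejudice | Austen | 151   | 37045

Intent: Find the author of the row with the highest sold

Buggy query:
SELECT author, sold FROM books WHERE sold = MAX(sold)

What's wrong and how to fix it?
Bug: MAX(sold) is an aggregate and cannot be used directly in WHERE

Fix: Use a subquery: WHERE sold = (SELECT MAX(sold) FROM books)

Corrected query:
SELECT author, sold FROM books WHERE sold = (SELECT MAX(sold) FROM books)

Result:
author | sold 
-------+------
Asimov | 47821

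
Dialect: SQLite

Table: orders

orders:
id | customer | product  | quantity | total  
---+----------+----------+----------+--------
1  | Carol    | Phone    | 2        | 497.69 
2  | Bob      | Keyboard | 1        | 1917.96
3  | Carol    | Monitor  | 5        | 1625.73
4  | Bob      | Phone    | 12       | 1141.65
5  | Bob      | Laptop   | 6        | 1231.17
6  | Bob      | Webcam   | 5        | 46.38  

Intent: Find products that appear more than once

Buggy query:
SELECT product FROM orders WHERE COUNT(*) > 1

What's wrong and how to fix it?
Bug: WHERE can't reference COUNT(*); aggregates are computed after WHERE

Fix: Group first, then use HAVING for the count condition

Corrected query:
SELECT product FROM orders GROUP BY product HAVING COUNT(*) > 1

Result:
product
-------
Phone  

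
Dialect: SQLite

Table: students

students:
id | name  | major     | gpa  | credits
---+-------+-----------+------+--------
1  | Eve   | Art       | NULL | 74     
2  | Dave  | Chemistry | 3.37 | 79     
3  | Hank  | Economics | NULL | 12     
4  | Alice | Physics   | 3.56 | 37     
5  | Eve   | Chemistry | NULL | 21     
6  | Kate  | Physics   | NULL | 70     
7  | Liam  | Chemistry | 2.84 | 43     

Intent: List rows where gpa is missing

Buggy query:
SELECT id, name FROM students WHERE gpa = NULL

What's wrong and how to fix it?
Bug: Comparing to NULL with '=' never matches; NULL = NULL is unknown, not true

Fix: Replace '= NULL' with 'IS NULL'

Corrected query:
SELECT id, name FROM students WHERE gpa IS NULL

Result:
id | name
---+-----
1  | Eve 
3  | Hank
5  | Eve 
6  | Kate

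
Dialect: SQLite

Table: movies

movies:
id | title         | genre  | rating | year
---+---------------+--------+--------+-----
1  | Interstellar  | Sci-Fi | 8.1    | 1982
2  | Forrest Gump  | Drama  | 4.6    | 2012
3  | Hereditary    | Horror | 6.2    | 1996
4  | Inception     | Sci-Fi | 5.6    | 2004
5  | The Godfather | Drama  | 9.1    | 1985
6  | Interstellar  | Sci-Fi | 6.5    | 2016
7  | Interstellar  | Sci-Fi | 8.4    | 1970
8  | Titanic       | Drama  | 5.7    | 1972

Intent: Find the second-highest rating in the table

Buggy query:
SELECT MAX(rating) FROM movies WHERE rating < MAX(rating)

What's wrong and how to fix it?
Bug: The inner MAX is an aggregate inside WHERE, which is not allowed

Fix: Put the inner MAX in a scalar subquery

Corrected query:
SELECT MAX(rating) FROM movies WHERE rating < (SELECT MAX(rating) FROM movies)

Result:
MAX(rating)
-----------
8.4        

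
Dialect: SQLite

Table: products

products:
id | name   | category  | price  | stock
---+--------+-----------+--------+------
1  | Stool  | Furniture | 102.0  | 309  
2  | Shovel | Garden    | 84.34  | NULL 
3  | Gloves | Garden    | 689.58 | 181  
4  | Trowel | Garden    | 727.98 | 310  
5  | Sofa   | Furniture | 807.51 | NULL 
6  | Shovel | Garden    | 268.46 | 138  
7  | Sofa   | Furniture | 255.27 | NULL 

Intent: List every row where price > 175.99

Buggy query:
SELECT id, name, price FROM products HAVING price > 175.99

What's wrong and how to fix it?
Bug: HAVING filters the output of aggregation, but this query has no GROUP BY and no aggregate functions, so SQLite rejects it (HAVING clause on a non-aggregate query); the condition here is per row

Fix: Replace HAVING with WHERE since the condition applies to individual rows

Corrected query:
SELECT id, name, price FROM products WHERE price > 175.99

Result:
id | name   | price 
---+--------+-------
3  | Gloves | 689.58
4  | Trowel | 727.98
5  | Sofa   | 807.51
6  | Shovel | 268.46
7  | Sofa   | 255.27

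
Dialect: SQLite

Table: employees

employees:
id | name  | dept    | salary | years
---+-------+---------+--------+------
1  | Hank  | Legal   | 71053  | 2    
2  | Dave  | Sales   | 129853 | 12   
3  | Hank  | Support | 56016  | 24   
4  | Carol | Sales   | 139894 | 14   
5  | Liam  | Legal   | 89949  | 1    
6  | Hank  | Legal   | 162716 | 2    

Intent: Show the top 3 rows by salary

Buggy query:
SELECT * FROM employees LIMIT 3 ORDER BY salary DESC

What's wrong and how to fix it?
Bug: ORDER BY cannot follow LIMIT; LIMIT is the final clause

Fix: Sort with ORDER BY, then apply LIMIT

Corrected query:
SELECT * FROM employees ORDER BY salary DESC LIMIT 3

Result:
id | name  | dept  | salary | years
---+-------+-------+--------+------
6  | Hank  | Legal | 162716 | 2    
4  | Carol | Sales | 139894 | 14   
2  | Dave  | Sales | 129853 | 12   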